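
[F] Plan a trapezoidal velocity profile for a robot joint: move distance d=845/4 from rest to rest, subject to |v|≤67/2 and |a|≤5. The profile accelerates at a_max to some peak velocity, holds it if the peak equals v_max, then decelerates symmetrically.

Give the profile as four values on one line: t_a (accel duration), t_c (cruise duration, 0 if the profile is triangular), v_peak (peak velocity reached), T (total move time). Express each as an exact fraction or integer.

v_max²/a_max = (67/2)²/5 = 4489/20
845/4 < 4489/20 → triangular
v_peak = √(845/4·5) = √(4225/4) = 65/2
t_a = (65/2)/5 = 13/2; t_c = 0
T = 2·13/2 = 13

t_a=13/2 t_c=0 v_peak=65/2 T=13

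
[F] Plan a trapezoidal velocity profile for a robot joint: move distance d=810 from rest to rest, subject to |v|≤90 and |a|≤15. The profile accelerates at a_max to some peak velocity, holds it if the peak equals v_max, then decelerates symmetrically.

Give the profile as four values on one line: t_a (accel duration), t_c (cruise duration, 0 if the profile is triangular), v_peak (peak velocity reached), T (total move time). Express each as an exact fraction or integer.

t_a=6 t_c=3 v_peak=90 T=15

v_max²/a_max = 90²/15 = 540
810 ≥ 540 so v_max reached
t_a = 90/15 = 6; v_peak = 90
d_cruise = 810 − 540 = 270; t_c = 270/90 = 3
T = 2·6 + 3 = 15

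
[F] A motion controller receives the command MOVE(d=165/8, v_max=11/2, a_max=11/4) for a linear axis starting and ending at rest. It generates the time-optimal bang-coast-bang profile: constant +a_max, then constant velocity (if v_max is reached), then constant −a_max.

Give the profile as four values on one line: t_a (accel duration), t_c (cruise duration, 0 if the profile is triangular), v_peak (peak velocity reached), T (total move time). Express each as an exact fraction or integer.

vₘ²/aₘ = (11/2)²/(11/4) = 11
165/8 ≥ 11 ⇒ cruise phase
t_a = (11/2)/(11/4) = 2; v_peak = 11/2
d_cruise = 165/8 − 11 = 77/8; t_c = (77/8)/(11/2) = 7/4
T = 2·2 + 7/4 = 23/4

t_a=2 t_c=7/4 v_peak=11/2 T=23/4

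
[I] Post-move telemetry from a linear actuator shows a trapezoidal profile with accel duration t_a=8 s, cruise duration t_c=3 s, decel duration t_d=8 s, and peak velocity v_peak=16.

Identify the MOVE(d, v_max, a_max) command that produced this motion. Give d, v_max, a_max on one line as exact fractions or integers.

d=176 v_max=16 a_max=2

a_max = 16/8 = 2
d_a = ½·16·8 = 64; d_c = 16·3 = 48
d = 2·64 + 48 = 176
t_c = 3 > 0 so v_max = 16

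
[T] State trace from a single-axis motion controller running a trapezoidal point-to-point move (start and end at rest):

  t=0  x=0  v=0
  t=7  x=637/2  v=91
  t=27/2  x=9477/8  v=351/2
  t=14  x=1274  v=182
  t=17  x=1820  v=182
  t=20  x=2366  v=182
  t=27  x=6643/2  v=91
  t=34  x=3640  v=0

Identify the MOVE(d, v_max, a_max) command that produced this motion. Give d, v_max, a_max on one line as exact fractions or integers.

final state: t=34, x=3640, v=0 → d = 3640
a_max = (91−0)/(7−0) = 13
max v = 182 over t∈[14,20] → v_max = 182
check: 182·(14+6) = 3640 ✓

d=3640 v_max=182 a_max=13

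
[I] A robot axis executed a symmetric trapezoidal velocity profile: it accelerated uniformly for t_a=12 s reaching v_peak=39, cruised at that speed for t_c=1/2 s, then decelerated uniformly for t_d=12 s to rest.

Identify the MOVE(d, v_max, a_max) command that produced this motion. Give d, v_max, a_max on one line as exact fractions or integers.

a_max = 39/12 = 13/4
d_a = ½·39·12 = 234; d_c = 39·1/2 = 39/2
d = 2·234 + 39/2 = 975/2
t_c = 1/2 > 0 ⇒ limit active, v_max = 39

d=975/2 v_max=39 a_max=13/4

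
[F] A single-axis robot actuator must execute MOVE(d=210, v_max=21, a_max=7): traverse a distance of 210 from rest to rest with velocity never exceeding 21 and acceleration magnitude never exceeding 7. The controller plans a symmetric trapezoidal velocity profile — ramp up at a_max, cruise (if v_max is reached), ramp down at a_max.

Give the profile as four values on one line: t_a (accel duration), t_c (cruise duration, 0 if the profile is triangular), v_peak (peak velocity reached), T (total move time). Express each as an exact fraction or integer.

vₘ²/aₘ = 21²/7 = 63
210 ≥ 63 ⇒ cruise phase
t_a = 21/7 = 3; v_peak = 21
d_cruise = 210 − 63 = 147; t_c = 147/21 = 7
T = 2·3 + 7 = 13

t_a=3 t_c=7 v_peak=21 T=13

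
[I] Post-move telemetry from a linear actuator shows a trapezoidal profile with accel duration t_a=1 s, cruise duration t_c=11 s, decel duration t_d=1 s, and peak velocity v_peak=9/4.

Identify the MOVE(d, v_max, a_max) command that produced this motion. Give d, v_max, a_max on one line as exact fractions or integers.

a_max = (9/4)/1 = 9/4
d_a = ½·9/4·1 = 9/8; d_c = 9/4·11 = 99/4
d = 2·9/8 + 99/4 = 27
t_c = 11 > 0 so v_max = 9/4

d=27 v_max=9/4 a_max=9/4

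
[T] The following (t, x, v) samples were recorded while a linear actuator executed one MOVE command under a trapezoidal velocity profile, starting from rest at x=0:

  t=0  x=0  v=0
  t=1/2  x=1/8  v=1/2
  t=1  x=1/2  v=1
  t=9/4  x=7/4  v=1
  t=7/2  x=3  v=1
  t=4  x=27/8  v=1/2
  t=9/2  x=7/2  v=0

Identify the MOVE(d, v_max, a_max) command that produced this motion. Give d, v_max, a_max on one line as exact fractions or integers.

final state: t=9/2, x=7/2, v=0 → d = 7/2
a_max = (1/2−0)/(1/2−0) = 1
max v = 1 over t∈[1,7/2] → v_max = 1
check: 1·(1+5/2) = 7/2 ✓

d=7/2 v_max=1 a_max=1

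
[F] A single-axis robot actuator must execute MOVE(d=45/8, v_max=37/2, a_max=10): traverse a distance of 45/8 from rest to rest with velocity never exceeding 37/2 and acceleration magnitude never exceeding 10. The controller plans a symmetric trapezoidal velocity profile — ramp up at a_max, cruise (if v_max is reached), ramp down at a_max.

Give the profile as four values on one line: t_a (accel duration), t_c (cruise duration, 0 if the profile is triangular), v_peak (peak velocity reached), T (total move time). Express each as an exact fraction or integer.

vₘ²/aₘ = (37/2)²/10 = 1369/40
45/8 < 1369/40 so t_c = 0
v_peak = √(45/8·10) = √(225/4) = 15/2
t_a = (15/2)/10 = 3/4; t_c = 0
T = 2·3/4 = 3/2

t_a=3/4 t_c=0 v_peak=15/2 T=3/2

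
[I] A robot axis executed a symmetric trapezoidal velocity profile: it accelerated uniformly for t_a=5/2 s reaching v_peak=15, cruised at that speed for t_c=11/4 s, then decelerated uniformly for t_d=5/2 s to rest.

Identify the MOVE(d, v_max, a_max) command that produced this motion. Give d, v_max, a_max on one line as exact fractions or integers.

a_max = 15/(5/2) = 6
d_a = ½·15·5/2 = 75/4; d_c = 15·11/4 = 165/4
d = 2·75/4 + 165/4 = 315/4
t_c = 11/4 > 0 ⇒ limit active, v_max = 15

d=315/4 v_max=15 a_max=6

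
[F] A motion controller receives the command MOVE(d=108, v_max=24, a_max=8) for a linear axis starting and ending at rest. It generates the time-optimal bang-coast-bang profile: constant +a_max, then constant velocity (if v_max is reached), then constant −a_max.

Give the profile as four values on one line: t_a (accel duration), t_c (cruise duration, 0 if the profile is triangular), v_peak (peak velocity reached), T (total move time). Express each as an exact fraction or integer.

t_a=3 t_c=3/2 v_peak=24 T=15/2

vₘ²/aₘ = 24²/8 = 72
108 ≥ 72 ⇒ cruise phase
t_a = 24/8 = 3; v_peak = 24
d_cruise = 108 − 72 = 36; t_c = 36/24 = 3/2
T = 2·3 + 3/2 = 15/2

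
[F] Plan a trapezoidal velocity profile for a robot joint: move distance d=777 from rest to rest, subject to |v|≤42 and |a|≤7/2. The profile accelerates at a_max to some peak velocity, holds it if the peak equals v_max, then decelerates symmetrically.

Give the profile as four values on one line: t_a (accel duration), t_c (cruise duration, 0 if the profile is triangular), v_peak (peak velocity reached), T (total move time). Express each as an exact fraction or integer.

t_a=12 t_c=13/2 v_peak=42 T=61/2

v_max²/a_max = 42²/(7/2) = 504
777 ≥ 504 → trapezoidal
t_a = 42/(7/2) = 12; v_peak = 42
d_cruise = 777 − 504 = 273; t_c = 273/42 = 13/2
T = 2·12 + 13/2 = 61/2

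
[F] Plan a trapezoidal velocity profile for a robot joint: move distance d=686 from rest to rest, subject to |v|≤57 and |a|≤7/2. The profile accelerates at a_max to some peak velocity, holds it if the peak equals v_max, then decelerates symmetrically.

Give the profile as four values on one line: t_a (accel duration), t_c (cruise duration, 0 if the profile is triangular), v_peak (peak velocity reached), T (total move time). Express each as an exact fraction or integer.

v_max²/a_max = 57²/(7/2) = 6498/7
686 < 6498/7 so t_c = 0
v_peak = √(686·7/2) = √2401 = 49
t_a = 49/(7/2) = 14; t_c = 0
T = 2·14 = 28

t_a=14 t_c=0 v_peak=49 T=28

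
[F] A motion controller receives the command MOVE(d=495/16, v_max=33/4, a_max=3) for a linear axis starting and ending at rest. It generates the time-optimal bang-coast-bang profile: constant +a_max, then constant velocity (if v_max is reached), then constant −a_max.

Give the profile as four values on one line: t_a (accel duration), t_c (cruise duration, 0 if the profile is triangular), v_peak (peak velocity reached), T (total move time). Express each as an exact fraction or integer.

vₘ²/aₘ = (33/4)²/3 = 363/16
495/16 ≥ 363/16 so v_max reached
t_a = (33/4)/3 = 11/4; v_peak = 33/4
d_cruise = 495/16 − 363/16 = 33/4; t_c = (33/4)/(33/4) = 1
T = 2·11/4 + 1 = 13/2

t_a=11/4 t_c=1 v_peak=33/4 T=13/2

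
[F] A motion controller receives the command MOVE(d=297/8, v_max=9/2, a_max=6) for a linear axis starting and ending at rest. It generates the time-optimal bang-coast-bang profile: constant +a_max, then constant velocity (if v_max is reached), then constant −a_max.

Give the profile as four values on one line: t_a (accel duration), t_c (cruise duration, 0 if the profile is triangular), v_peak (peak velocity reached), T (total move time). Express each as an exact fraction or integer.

v_max²/a_max = (9/2)²/6 = 27/8
297/8 ≥ 27/8 so v_max reached
t_a = (9/2)/6 = 3/4; v_peak = 9/2
d_cruise = 297/8 − 27/8 = 135/4; t_c = (135/4)/(9/2) = 15/2
T = 2·3/4 + 15/2 = 9

t_a=3/4 t_c=15/2 v_peak=9/2 T=9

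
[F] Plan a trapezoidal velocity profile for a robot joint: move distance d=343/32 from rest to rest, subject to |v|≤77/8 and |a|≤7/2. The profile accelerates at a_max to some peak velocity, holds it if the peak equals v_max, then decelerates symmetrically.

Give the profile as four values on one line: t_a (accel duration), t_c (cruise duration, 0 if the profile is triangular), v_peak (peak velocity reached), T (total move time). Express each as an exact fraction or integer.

t_a=7/4 t_c=0 v_peak=49/8 T=7/2

vₘ²/aₘ = (77/8)²/(7/2) = 847/32
343/32 < 847/32 so t_c = 0
v_peak = √(343/32·7/2) = √(2401/64) = 49/8
t_a = (49/8)/(7/2) = 7/4; t_c = 0
T = 2·7/4 = 7/2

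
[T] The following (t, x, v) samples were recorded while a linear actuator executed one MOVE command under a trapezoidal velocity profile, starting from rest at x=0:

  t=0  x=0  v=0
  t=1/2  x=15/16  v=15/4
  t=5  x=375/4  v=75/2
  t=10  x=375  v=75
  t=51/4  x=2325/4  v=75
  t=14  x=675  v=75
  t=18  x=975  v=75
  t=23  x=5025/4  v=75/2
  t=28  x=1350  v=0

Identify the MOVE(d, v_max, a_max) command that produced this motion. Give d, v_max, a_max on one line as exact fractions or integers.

final state: t=28, x=1350, v=0 → d = 1350
a_max = (15/4−0)/(1/2−0) = 15/2
max v = 75 over t∈[10,18] → v_max = 75
check: 75·(10+8) = 1350 ✓

d=1350 v_max=75 a_max=15/2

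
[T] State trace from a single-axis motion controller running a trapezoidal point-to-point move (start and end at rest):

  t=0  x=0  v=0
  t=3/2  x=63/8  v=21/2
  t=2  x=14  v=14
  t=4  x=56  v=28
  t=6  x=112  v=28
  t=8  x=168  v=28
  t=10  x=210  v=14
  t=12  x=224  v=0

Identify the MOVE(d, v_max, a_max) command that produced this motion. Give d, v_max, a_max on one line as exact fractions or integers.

final state: t=12, x=224, v=0 → d = 224
a_max = (21/2−0)/(3/2−0) = 7
max v = 28 over t∈[4,8] → v_max = 28
check: 28·(4+4) = 224 ✓

d=224 v_max=28 a_max=7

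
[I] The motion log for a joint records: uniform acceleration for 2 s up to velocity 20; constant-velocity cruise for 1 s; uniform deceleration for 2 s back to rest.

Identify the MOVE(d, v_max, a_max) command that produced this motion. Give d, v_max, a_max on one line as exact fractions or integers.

a_max = 20/2 = 10
d_a = ½·20·2 = 20; d_c = 20·1 = 20
d = 2·20 + 20 = 60
t_c = 1 > 0 so v_max = 20

d=60 v_max=20 a_max=10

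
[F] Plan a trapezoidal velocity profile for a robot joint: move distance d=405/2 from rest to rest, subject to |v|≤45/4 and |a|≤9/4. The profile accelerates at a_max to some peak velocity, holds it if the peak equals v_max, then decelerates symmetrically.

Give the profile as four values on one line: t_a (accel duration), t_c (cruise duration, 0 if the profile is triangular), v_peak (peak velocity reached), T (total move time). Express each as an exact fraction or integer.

(v_max)²/a_max = (45/4)²/(9/4) = 225/4
405/2 ≥ 225/4 so v_max reached
t_a = (45/4)/(9/4) = 5; v_peak = 45/4
d_cruise = 405/2 − 225/4 = 585/4; t_c = (585/4)/(45/4) = 13
T = 2·5 + 13 = 23

t_a=5 t_c=13 v_peak=45/4 T=23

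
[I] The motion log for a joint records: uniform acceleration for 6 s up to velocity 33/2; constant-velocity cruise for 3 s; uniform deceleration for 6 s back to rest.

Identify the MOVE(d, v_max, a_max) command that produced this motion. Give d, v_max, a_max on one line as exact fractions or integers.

d=297/2 v_max=33/2 a_max=11/4

a_max = (33/2)/6 = 11/4
d_a = ½·33/2·6 = 99/2; d_c = 33/2·3 = 99/2
d = 2·99/2 + 99/2 = 297/2
t_c = 3 > 0 so v_max = 33/2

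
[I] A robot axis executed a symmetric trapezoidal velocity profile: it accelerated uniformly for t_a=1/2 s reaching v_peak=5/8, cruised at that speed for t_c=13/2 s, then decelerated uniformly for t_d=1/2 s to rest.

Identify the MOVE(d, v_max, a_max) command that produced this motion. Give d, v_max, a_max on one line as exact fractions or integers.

d=35/8 v_max=5/8 a_max=5/4

a_max = (5/8)/(1/2) = 5/4
d_a = ½·5/8·1/2 = 5/32; d_c = 5/8·13/2 = 65/16
d = 2·5/32 + 65/16 = 35/8
t_c = 13/2 > 0 so v_max = 5/8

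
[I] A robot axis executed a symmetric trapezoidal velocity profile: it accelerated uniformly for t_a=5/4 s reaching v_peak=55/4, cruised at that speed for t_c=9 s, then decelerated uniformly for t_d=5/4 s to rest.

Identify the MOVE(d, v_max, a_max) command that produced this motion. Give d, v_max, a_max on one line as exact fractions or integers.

d=2255/16 v_max=55/4 a_max=11

a_max = (55/4)/(5/4) = 11
d_a = ½·55/4·5/4 = 275/32; d_c = 55/4·9 = 495/4
d = 2·275/32 + 495/4 = 2255/16
t_c = 9 > 0 so v_max = 55/4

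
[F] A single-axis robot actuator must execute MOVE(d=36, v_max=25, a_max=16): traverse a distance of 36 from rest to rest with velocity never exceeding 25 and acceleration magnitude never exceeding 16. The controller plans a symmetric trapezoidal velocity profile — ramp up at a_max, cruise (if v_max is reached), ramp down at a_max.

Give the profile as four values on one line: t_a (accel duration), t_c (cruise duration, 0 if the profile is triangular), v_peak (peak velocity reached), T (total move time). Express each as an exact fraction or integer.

vₘ²/aₘ = 25²/16 = 625/16
36 < 625/16 → triangular
v_peak = √(36·16) = √576 = 24
t_a = 24/16 = 3/2; t_c = 0
T = 2·3/2 = 3

t_a=3/2 t_c=0 v_peak=24 T=3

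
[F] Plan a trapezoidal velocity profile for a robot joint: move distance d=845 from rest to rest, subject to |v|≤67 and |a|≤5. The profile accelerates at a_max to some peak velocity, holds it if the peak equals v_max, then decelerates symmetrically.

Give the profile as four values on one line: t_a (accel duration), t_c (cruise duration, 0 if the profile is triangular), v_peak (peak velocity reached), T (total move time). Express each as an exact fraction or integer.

t_a=13 t_c=0 v_peak=65 T=26

v_max²/a_max = 67²/5 = 4489/5
845 < 4489/5 → triangular
v_peak = √(845·5) = √4225 = 65
t_a = 65/5 = 13; t_c = 0
T = 2·13 = 26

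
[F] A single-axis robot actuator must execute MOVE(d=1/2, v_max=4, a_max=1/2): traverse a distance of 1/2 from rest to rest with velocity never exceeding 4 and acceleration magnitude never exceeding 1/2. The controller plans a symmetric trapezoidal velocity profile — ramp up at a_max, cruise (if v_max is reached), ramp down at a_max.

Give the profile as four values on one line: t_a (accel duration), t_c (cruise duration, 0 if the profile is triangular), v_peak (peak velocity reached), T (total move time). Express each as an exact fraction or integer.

v_max²/a_max = 4²/(1/2) = 32
1/2 < 32 so t_c = 0
v_peak = √(1/2·1/2) = √(1/4) = 1/2
t_a = (1/2)/(1/2) = 1; t_c = 0
T = 2·1 = 2

t_a=1 t_c=0 v_peak=1/2 T=2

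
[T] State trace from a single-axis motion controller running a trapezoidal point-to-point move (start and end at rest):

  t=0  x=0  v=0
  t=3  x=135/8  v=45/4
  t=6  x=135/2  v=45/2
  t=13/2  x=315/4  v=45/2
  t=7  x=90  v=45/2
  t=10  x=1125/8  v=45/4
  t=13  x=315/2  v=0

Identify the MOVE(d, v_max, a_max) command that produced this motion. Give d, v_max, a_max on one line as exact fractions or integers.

final state: t=13, x=315/2, v=0 → d = 315/2
a_max = (45/4−0)/(3−0) = 15/4
max v = 45/2 over t∈[6,7] → v_max = 45/2
check: 45/2·(6+1) = 315/2 ✓

d=315/2 v_max=45/2 a_max=15/4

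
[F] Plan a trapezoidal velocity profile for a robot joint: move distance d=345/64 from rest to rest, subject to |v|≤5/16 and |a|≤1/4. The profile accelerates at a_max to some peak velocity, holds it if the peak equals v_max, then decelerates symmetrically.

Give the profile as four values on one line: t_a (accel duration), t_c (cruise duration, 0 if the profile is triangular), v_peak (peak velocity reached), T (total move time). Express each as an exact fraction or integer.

(v_max)²/a_max = (5/16)²/(1/4) = 25/64
345/64 ≥ 25/64 ⇒ cruise phase
t_a = (5/16)/(1/4) = 5/4; v_peak = 5/16
d_cruise = 345/64 − 25/64 = 5; t_c = 5/(5/16) = 16
T = 2·5/4 + 16 = 37/2

t_a=5/4 t_c=16 v_peak=5/16 T=37/2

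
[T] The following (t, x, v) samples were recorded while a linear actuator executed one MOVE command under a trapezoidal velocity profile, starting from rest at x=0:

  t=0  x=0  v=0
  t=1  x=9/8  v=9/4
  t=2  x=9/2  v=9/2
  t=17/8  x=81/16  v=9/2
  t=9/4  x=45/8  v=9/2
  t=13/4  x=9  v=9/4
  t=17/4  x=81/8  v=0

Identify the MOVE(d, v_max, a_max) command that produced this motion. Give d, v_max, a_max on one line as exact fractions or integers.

final state: t=17/4, x=81/8, v=0 → d = 81/8
a_max = (9/4−0)/(1−0) = 9/4
max v = 9/2 over t∈[2,9/4] → v_max = 9/2
check: 9/2·(2+1/4) = 81/8 ✓

d=81/8 v_max=9/2 a_max=9/4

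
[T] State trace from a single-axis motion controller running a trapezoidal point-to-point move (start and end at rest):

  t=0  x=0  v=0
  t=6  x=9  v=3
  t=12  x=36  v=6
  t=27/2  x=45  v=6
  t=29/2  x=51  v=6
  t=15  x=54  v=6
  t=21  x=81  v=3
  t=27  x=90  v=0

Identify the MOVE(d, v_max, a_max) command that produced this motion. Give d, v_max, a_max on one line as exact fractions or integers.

d=90 v_max=6 a_max=1/2

final state: t=27, x=90, v=0 → d = 90
a_max = (3−0)/(6−0) = 1/2
max v = 6 over t∈[12,15] → v_max = 6
check: 6·(12+3) = 90 ✓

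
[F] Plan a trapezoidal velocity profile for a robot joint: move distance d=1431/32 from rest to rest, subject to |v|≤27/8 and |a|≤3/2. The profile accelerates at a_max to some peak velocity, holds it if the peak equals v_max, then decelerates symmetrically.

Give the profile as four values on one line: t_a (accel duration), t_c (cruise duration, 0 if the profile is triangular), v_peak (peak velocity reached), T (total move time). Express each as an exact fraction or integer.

v_max²/a_max = (27/8)²/(3/2) = 243/32
1431/32 ≥ 243/32 ⇒ cruise phase
t_a = (27/8)/(3/2) = 9/4; v_peak = 27/8
d_cruise = 1431/32 − 243/32 = 297/8; t_c = (297/8)/(27/8) = 11
T = 2·9/4 + 11 = 31/2

t_a=9/4 t_c=11 v_peak=27/8 T=31/2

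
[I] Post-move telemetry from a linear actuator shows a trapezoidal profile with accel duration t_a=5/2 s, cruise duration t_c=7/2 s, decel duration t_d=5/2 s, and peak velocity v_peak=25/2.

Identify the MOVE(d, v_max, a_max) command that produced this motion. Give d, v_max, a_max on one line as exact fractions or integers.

a_max = (25/2)/(5/2) = 5
d_a = ½·25/2·5/2 = 125/8; d_c = 25/2·7/2 = 175/4
d = 2·125/8 + 175/4 = 75
t_c = 7/2 > 0 ⇒ limit active, v_max = 25/2

d=75 v_max=25/2 a_max=5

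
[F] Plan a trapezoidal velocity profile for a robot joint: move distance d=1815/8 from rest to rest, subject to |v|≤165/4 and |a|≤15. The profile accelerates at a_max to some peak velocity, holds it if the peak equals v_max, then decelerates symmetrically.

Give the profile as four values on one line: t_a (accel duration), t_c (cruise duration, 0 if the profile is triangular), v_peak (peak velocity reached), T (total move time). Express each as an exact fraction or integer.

vₘ²/aₘ = (165/4)²/15 = 1815/16
1815/8 ≥ 1815/16 ⇒ cruise phase
t_a = (165/4)/15 = 11/4; v_peak = 165/4
d_cruise = 1815/8 − 1815/16 = 1815/16; t_c = (1815/16)/(165/4) = 11/4
T = 2·11/4 + 11/4 = 33/4

t_a=11/4 t_c=11/4 v_peak=165/4 T=33/4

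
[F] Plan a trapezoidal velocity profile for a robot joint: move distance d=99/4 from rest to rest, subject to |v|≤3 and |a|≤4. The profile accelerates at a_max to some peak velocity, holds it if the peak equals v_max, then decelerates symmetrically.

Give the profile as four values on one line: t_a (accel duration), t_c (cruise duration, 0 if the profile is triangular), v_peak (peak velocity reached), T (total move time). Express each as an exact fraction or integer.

vₘ²/aₘ = 3²/4 = 9/4
99/4 ≥ 9/4 → trapezoidal
t_a = 3/4; v_peak = 3
d_cruise = 99/4 − 9/4 = 45/2; t_c = (45/2)/3 = 15/2
T = 2·3/4 + 15/2 = 9

t_a=3/4 t_c=15/2 v_peak=3 T=9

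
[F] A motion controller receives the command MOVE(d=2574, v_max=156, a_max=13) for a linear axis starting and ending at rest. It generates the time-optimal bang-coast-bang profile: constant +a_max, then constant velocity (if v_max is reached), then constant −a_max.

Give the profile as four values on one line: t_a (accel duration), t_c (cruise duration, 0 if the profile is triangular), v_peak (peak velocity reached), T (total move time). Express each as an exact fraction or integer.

t_a=12 t_c=9/2 v_peak=156 T=57/2

v_max²/a_max = 156²/13 = 1872
2574 ≥ 1872 ⇒ cruise phase
t_a = 156/13 = 12; v_peak = 156
d_cruise = 2574 − 1872 = 702; t_c = 702/156 = 9/2
T = 2·12 + 9/2 = 57/2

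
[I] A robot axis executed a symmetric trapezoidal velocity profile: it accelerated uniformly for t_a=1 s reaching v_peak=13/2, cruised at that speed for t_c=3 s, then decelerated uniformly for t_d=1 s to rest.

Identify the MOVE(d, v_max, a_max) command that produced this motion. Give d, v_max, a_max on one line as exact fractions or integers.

a_max = (13/2)/1 = 13/2
d_a = ½·13/2·1 = 13/4; d_c = 13/2·3 = 39/2
d = 2·13/4 + 39/2 = 26
t_c = 3 > 0 → v_max = v_peak = 13/2

d=26 v_max=13/2 a_max=13/2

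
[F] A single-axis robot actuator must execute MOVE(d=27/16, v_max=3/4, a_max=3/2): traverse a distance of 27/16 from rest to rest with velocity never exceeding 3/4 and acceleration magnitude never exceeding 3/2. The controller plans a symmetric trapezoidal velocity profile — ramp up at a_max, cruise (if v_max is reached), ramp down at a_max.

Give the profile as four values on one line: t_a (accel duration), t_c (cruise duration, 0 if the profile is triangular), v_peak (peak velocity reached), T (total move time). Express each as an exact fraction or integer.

vₘ²/aₘ = (3/4)²/(3/2) = 3/8
27/16 ≥ 3/8 ⇒ cruise phase
t_a = (3/4)/(3/2) = 1/2; v_peak = 3/4
d_cruise = 27/16 − 3/8 = 21/16; t_c = (21/16)/(3/4) = 7/4
T = 2·1/2 + 7/4 = 11/4

t_a=1/2 t_c=7/4 v_peak=3/4 T=11/4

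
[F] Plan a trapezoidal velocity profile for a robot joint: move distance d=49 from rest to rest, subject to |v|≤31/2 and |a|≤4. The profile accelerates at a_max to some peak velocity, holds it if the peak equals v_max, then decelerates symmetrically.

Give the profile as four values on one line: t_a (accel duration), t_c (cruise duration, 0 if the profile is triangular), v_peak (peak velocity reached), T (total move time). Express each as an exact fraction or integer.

vₘ²/aₘ = (31/2)²/4 = 961/16
49 < 961/16 ⇒ no cruise
v_peak = √(49·4) = √196 = 14
t_a = 14/4 = 7/2; t_c = 0
T = 2·7/2 = 7

t_a=7/2 t_c=0 v_peak=14 T=7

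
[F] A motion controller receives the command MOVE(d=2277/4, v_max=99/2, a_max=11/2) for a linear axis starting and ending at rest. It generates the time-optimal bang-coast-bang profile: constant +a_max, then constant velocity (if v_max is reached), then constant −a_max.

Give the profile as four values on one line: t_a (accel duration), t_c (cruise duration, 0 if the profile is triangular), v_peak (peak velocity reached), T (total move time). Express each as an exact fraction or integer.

vₘ²/aₘ = (99/2)²/(11/2) = 891/2
2277/4 ≥ 891/2 ⇒ cruise phase
t_a = (99/2)/(11/2) = 9; v_peak = 99/2
d_cruise = 2277/4 − 891/2 = 495/4; t_c = (495/4)/(99/2) = 5/2
T = 2·9 + 5/2 = 41/2

t_a=9 t_c=5/2 v_peak=99/2 T=41/2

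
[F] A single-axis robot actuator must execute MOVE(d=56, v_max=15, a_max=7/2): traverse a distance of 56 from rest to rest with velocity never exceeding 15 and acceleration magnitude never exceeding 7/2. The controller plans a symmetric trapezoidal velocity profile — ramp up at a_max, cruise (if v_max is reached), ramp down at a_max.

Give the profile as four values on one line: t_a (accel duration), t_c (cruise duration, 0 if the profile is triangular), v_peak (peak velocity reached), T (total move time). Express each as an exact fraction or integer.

(v_max)²/a_max = 15²/(7/2) = 450/7
56 < 450/7 ⇒ no cruise
v_peak = √(56·7/2) = √196 = 14
t_a = 14/(7/2) = 4; t_c = 0
T = 2·4 = 8

t_a=4 t_c=0 v_peak=14 T=8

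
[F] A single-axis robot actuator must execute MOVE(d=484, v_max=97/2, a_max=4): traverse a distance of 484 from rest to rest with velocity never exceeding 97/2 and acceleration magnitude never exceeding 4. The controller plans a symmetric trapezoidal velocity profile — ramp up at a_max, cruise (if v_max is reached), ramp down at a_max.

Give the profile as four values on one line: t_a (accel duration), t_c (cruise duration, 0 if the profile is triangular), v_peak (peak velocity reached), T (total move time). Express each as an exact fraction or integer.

t_a=11 t_c=0 v_peak=44 T=22

(v_max)²/a_max = (97/2)²/4 = 9409/16
484 < 9409/16 ⇒ no cruise
v_peak = √(484·4) = √1936 = 44
t_a = 44/4 = 11; t_c = 0
T = 2·11 = 22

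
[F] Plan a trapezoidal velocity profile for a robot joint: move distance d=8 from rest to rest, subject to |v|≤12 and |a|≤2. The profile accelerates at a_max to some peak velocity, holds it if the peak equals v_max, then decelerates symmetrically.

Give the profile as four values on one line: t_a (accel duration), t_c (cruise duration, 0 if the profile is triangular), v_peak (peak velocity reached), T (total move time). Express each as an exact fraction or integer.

t_a=2 t_c=0 v_peak=4 T=4

v_max²/a_max = 12²/2 = 72
8 < 72 → triangular
v_peak = √(8·2) = √16 = 4
t_a = 4/2 = 2; t_c = 0
T = 2·2 = 4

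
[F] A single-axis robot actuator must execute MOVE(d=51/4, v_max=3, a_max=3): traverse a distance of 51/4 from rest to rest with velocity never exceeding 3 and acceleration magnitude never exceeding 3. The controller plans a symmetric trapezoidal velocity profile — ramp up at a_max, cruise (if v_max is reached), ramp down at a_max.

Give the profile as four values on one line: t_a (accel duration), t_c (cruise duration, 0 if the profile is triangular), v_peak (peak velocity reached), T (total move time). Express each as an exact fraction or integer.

t_a=1 t_c=13/4 v_peak=3 T=21/4

vₘ²/aₘ = 3²/3 = 3
51/4 ≥ 3 ⇒ cruise phase
t_a = 3/3 = 1; v_peak = 3
d_cruise = 51/4 − 3 = 39/4; t_c = (39/4)/3 = 13/4
T = 2·1 + 13/4 = 21/4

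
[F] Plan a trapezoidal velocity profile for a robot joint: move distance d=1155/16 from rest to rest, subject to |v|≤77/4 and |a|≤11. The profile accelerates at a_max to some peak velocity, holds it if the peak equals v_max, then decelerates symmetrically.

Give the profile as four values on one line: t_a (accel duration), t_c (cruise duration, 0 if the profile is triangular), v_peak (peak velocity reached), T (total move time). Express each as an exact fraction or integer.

v_max²/a_max = (77/4)²/11 = 539/16
1155/16 ≥ 539/16 → trapezoidal
t_a = (77/4)/11 = 7/4; v_peak = 77/4
d_cruise = 1155/16 − 539/16 = 77/2; t_c = (77/2)/(77/4) = 2
T = 2·7/4 + 2 = 11/2

t_a=7/4 t_c=2 v_peak=77/4 T=11/2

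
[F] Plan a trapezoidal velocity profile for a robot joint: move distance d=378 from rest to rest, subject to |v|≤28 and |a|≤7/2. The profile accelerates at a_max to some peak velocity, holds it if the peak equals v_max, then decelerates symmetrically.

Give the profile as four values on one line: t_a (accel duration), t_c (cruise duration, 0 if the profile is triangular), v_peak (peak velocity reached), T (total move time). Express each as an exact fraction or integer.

t_a=8 t_c=11/2 v_peak=28 T=43/2

vₘ²/aₘ = 28²/(7/2) = 224
378 ≥ 224 so v_max reached
t_a = 28/(7/2) = 8; v_peak = 28
d_cruise = 378 − 224 = 154; t_c = 154/28 = 11/2
T = 2·8 + 11/2 = 43/2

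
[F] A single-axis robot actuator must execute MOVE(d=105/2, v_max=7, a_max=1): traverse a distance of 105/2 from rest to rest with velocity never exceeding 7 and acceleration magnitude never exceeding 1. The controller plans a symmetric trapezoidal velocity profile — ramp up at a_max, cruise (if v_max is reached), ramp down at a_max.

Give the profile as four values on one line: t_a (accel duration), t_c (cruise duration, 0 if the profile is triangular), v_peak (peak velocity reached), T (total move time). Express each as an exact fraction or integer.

v_max²/a_max = 7²/1 = 49
105/2 ≥ 49 ⇒ cruise phase
t_a = 7/1 = 7; v_peak = 7
d_cruise = 105/2 − 49 = 7/2; t_c = (7/2)/7 = 1/2
T = 2·7 + 1/2 = 29/2

t_a=7 t_c=1/2 v_peak=7 T=29/2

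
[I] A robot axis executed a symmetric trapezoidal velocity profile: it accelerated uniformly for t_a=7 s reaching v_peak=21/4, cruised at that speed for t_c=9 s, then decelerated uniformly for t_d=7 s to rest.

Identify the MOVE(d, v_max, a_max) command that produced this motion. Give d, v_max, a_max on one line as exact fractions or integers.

a_max = (21/4)/7 = 3/4
d_a = ½·21/4·7 = 147/8; d_c = 21/4·9 = 189/4
d = 2·147/8 + 189/4 = 84
t_c = 9 > 0 ⇒ limit active, v_max = 21/4

d=84 v_max=21/4 a_max=3/4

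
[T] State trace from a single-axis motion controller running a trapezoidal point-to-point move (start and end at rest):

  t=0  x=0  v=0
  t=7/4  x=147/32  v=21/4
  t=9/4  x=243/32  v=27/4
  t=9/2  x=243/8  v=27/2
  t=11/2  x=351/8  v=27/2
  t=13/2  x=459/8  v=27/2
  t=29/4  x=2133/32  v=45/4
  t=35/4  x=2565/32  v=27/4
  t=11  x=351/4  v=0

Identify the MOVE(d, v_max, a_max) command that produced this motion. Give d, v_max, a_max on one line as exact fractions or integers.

final state: t=11, x=351/4, v=0 → d = 351/4
a_max = (21/4−0)/(7/4−0) = 3
max v = 27/2 over t∈[9/2,13/2] → v_max = 27/2
check: 27/2·(9/2+2) = 351/4 ✓

d=351/4 v_max=27/2 a_max=3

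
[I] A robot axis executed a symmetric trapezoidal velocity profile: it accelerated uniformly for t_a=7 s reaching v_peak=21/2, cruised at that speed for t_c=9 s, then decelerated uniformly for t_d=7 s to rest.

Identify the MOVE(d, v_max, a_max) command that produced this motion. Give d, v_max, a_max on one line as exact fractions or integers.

a_max = (21/2)/7 = 3/2
d_a = ½·21/2·7 = 147/4; d_c = 21/2·9 = 189/2
d = 2·147/4 + 189/2 = 168
t_c = 9 > 0 so v_max = 21/2

d=168 v_max=21/2 a_max=3/2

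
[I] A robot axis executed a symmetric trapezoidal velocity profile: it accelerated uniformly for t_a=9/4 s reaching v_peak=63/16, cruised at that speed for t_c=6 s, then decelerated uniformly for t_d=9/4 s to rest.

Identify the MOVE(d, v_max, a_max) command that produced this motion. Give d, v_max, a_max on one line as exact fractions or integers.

a_max = (63/16)/(9/4) = 7/4
d_a = ½·63/16·9/4 = 567/128; d_c = 63/16·6 = 189/8
d = 2·567/128 + 189/8 = 2079/64
t_c = 6 > 0 → v_max = v_peak = 63/16

d=2079/64 v_max=63/16 a_max=7/4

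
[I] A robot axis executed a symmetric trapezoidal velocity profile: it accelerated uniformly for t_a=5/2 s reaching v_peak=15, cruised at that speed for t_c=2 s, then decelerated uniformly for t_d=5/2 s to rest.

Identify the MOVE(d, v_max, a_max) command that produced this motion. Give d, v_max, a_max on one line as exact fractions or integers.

a_max = 15/(5/2) = 6
d_a = ½·15·5/2 = 75/4; d_c = 15·2 = 30
d = 2·75/4 + 30 = 135/2
t_c = 2 > 0 ⇒ limit active, v_max = 15

d=135/2 v_max=15 a_max=6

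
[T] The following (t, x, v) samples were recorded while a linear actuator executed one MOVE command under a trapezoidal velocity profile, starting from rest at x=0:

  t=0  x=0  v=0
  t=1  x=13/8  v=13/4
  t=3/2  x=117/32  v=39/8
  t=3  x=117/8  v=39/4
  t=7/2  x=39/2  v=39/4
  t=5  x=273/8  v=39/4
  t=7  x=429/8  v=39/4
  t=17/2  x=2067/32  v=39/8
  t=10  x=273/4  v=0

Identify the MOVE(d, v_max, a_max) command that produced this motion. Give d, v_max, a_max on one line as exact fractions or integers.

final state: t=10, x=273/4, v=0 → d = 273/4
a_max = (13/4−0)/(1−0) = 13/4
max v = 39/4 over t∈[3,7] → v_max = 39/4
check: 39/4·(3+4) = 273/4 ✓

d=273/4 v_max=39/4 a_max=13/4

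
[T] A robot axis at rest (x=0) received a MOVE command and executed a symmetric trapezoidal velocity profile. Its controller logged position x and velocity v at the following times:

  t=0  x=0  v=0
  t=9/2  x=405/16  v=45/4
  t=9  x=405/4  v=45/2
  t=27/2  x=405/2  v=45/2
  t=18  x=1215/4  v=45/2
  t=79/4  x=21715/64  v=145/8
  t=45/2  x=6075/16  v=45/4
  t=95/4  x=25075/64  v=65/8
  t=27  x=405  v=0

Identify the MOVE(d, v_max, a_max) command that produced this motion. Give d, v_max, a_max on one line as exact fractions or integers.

d=405 v_max=45/2 a_max=5/2

final state: t=27, x=405, v=0 → d = 405
a_max = (45/4−0)/(9/2−0) = 5/2
max v = 45/2 over t∈[9,18] → v_max = 45/2
check: 45/2·(9+9) = 405 ✓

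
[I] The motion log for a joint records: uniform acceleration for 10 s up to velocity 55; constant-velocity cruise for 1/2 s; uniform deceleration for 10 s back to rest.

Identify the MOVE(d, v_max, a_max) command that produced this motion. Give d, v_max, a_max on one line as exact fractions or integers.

d=1155/2 v_max=55 a_max=11/2

a_max = 55/10 = 11/2
d_a = ½·55·10 = 275; d_c = 55·1/2 = 55/2
d = 2·275 + 55/2 = 1155/2
t_c = 1/2 > 0 ⇒ limit active, v_max = 55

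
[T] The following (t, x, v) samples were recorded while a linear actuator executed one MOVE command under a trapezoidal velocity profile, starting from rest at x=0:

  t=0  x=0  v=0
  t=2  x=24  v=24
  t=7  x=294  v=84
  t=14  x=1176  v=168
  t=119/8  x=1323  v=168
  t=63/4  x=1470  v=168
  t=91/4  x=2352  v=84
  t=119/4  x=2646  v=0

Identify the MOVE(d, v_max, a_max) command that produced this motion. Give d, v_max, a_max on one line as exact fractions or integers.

d=2646 v_max=168 a_max=12

final state: t=119/4, x=2646, v=0 → d = 2646
a_max = (24−0)/(2−0) = 12
max v = 168 over t∈[14,63/4] → v_max = 168
check: 168·(14+7/4) = 2646 ✓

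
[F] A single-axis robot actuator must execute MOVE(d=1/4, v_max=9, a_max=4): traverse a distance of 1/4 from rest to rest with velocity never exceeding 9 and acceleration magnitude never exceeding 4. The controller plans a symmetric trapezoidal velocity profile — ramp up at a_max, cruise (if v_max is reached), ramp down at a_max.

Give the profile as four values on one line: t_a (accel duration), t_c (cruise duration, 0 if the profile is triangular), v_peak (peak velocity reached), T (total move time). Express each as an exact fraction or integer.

(v_max)²/a_max = 9²/4 = 81/4
1/4 < 81/4 ⇒ no cruise
v_peak = √(1/4·4) = √1 = 1
t_a = 1/4; t_c = 0
T = 2·1/4 = 1/2

t_a=1/4 t_c=0 v_peak=1 T=1/2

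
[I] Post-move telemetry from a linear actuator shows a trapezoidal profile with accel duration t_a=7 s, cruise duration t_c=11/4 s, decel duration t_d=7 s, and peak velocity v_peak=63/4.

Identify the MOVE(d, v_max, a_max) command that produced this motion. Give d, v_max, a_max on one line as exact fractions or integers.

d=2457/16 v_max=63/4 a_max=9/4

a_max = (63/4)/7 = 9/4
d_a = ½·63/4·7 = 441/8; d_c = 63/4·11/4 = 693/16
d = 2·441/8 + 693/16 = 2457/16
t_c = 11/4 > 0 → v_max = v_peak = 63/4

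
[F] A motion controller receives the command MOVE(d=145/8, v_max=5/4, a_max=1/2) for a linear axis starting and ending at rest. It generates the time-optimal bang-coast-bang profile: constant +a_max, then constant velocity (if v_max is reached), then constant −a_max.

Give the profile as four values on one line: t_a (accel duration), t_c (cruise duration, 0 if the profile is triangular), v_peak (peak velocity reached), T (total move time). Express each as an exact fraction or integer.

t_a=5/2 t_c=12 v_peak=5/4 T=17

vₘ²/aₘ = (5/4)²/(1/2) = 25/8
145/8 ≥ 25/8 ⇒ cruise phase
t_a = (5/4)/(1/2) = 5/2; v_peak = 5/4
d_cruise = 145/8 − 25/8 = 15; t_c = 15/(5/4) = 12
T = 2·5/2 + 12 = 17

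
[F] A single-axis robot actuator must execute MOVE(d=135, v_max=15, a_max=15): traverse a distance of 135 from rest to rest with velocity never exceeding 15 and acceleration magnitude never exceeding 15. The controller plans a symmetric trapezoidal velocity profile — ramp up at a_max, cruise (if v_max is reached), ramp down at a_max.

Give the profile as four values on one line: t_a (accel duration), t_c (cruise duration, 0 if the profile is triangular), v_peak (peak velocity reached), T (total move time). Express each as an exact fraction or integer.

t_a=1 t_c=8 v_peak=15 T=10

(v_max)²/a_max = 15²/15 = 15
135 ≥ 15 so v_max reached
t_a = 15/15 = 1; v_peak = 15
d_cruise = 135 − 15 = 120; t_c = 120/15 = 8
T = 2·1 + 8 = 10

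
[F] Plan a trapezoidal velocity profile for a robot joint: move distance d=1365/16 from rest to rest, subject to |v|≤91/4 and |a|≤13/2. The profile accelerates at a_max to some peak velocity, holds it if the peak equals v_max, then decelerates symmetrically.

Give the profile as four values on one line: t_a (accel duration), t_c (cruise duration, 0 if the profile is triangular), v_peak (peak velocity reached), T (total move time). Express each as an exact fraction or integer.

t_a=7/2 t_c=1/4 v_peak=91/4 T=29/4

vₘ²/aₘ = (91/4)²/(13/2) = 637/8
1365/16 ≥ 637/8 → trapezoidal
t_a = (91/4)/(13/2) = 7/2; v_peak = 91/4
d_cruise = 1365/16 − 637/8 = 91/16; t_c = (91/16)/(91/4) = 1/4
T = 2·7/2 + 1/4 = 29/4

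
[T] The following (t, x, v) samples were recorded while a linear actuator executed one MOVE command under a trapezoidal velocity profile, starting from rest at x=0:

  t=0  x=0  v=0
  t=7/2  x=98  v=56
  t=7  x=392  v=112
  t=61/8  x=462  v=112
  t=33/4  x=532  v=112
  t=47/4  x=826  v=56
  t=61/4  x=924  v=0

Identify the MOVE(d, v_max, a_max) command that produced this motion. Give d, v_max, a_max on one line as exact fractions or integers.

d=924 v_max=112 a_max=16

final state: t=61/4, x=924, v=0 → d = 924
a_max = (56−0)/(7/2−0) = 16
max v = 112 over t∈[7,33/4] → v_max = 112
check: 112·(7+5/4) = 924 ✓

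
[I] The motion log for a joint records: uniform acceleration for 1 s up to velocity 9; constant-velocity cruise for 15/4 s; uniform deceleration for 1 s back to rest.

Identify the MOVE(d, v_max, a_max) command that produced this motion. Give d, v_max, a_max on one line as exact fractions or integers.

d=171/4 v_max=9 a_max=9

a_max = 9/1 = 9
d_a = ½·9·1 = 9/2; d_c = 9·15/4 = 135/4
d = 2·9/2 + 135/4 = 171/4
t_c = 15/4 > 0 ⇒ limit active, v_max = 9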